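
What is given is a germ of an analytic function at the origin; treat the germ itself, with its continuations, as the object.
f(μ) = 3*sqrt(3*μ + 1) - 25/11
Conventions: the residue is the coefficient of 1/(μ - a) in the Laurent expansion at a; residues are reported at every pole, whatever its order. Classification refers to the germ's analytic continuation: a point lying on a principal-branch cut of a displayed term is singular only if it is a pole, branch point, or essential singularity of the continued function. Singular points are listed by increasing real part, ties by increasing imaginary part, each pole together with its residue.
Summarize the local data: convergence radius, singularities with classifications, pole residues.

Branch term (3)*sqrt(1 - μ/(-1/3)): its argument vanishes at μ = -1/3, a square-root branch point, modulus 1/3.
The radius of convergence is the smallest modulus among the singular points: 1/3.

Radius of convergence at 0: 1/3.
At -1/3: an algebraic (square-root) branch point.


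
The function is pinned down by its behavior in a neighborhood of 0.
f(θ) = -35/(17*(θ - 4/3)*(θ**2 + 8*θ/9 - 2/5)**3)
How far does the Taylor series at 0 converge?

Denominator factor (θ - 4/3): pole of order 1 at 4/3, modulus 4/3.
Denominator factor (θ**2 + 8*θ/9 - 2/5)^3: discriminant 968/405, real irrational roots -4/9 + (11/45)*sqrt(10) and -4/9 - (11/45)*sqrt(10); poles of order 3, moduli -4/9 + (11/45)*sqrt(10) and 4/9 + (11/45)*sqrt(10).
The radius of convergence is the smallest modulus among the singular points: -4/9 + (11/45)*sqrt(10).

The radius of convergence is -4/9 + (11/45)*sqrt(10).


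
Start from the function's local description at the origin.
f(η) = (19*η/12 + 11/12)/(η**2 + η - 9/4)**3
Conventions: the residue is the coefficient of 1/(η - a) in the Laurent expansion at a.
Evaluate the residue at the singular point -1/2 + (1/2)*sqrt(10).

The factor η**2 + η - 9/4 splits as (η - a)(η - a') with a = -1/2 + (1/2)*sqrt(10), a' = -1/2 - (1/2)*sqrt(10). At the order-3 pole a set g(η) = (η - a)^3*f(η) = [19*η/12 + 11/12] / (η - a')^3.
Order-3 pole: residue = g''(a)/2; g''(-1/2 + (1/2)*sqrt(10)) = (3/2000)*sqrt(10), so the residue is (3/4000)*sqrt(10).

The residue is (3/4000)*sqrt(10).


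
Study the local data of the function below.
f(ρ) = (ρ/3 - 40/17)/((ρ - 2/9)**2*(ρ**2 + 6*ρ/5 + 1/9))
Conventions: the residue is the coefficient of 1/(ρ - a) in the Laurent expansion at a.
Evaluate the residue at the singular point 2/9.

The residue is 10846575/508793.

At the order-2 pole 2/9 set g(ρ) = (ρ - (2/9))^2*f(ρ) = (ρ/3 - 40/17)/(ρ**2 + 6*ρ/5 + 1/9).
Order-2 pole: residue = g'(a); g'(2/9) = 10846575/508793, so the residue is 10846575/508793.


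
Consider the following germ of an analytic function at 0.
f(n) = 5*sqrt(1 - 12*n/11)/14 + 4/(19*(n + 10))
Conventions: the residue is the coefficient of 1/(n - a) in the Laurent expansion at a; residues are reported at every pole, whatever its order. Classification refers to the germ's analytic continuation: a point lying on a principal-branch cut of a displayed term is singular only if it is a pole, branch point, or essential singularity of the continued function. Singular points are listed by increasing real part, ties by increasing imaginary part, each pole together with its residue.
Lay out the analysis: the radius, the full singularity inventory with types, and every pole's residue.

Denominator factor (n + 10): pole of order 1 at -10, modulus 10.
Branch term (5/14)*sqrt(1 - n/(11/12)): its argument vanishes at n = 11/12, a square-root branch point, modulus 11/12.
The radius of convergence is the smallest modulus among the singular points: 11/12.
The branch term is analytic at -10 and contributes nothing to the residue; only the rational part matters.
At the order-1 pole -10 set g(n) = (n - (-10))*(rational part) = 4/19.
Simple pole: residue = g(a) at a = -10, which is 4/19.
List the singular points by increasing real part (a conjugate pair: the negative imaginary part first).

Radius of convergence at 0: 11/12.
At -10: a pole of order 1; residue 4/19.
At 11/12: an algebraic (square-root) branch point.


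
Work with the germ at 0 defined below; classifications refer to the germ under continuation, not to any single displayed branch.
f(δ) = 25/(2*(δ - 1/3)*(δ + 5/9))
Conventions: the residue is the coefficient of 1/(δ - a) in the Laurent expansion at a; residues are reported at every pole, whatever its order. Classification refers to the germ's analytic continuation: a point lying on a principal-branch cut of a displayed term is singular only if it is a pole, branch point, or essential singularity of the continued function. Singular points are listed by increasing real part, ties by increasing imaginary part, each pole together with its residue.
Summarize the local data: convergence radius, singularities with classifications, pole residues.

Denominator factor (δ + 5/9): pole of order 1 at -5/9, modulus 5/9.
Denominator factor (δ - 1/3): pole of order 1 at 1/3, modulus 1/3.
The radius of convergence is the smallest modulus among the singular points: 1/3.
At the order-1 pole -5/9 set g(δ) = (δ - (-5/9))*f(δ) = 25/(2*(δ - 1/3)).
Simple pole: residue = g(a) at a = -5/9, which is -225/16.
At the order-1 pole 1/3 set g(δ) = (δ - (1/3))*f(δ) = 25/(2*(δ + 5/9)).
Simple pole: residue = g(a) at a = 1/3, which is 225/16.
List the singular points by increasing real part (a conjugate pair: the negative imaginary part first).

Radius of convergence at 0: 1/3.
At -5/9: a pole of order 1; residue -225/16.
At 1/3: a pole of order 1; residue 225/16.


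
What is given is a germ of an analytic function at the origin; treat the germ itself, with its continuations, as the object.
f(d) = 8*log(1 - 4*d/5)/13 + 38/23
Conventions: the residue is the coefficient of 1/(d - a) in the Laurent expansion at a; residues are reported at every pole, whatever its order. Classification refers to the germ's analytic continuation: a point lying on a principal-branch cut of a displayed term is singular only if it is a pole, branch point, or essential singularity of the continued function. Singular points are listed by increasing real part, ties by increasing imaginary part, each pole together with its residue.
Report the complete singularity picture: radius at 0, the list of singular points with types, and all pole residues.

Radius of convergence at 0: 5/4.
At 5/4: a logarithmic branch point.

Branch term (8/13)*log(1 - d/(5/4)): its argument vanishes at d = 5/4, a logarithmic branch point, modulus 5/4.
The radius of convergence is the smallest modulus among the singular points: 5/4.


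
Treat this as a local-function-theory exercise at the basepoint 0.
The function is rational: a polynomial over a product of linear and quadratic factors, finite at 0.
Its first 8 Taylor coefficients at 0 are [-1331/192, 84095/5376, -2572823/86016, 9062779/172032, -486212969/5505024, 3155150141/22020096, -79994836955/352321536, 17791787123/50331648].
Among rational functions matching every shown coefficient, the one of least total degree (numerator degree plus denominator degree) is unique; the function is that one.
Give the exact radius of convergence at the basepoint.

No rational of total degree below 3 reproduces all 8 coefficients; solving the [1/2] Pade equations on them gives f(μ) = (-38*μ/21 - 11/3)/(μ + 8/11)**2, whose expansion matches every shown term.
Denominator factor (μ + 8/11)^2: pole of order 2 at -8/11, modulus 8/11.
The radius of convergence is the smallest modulus among the singular points: 8/11.

The radius of convergence is 8/11.


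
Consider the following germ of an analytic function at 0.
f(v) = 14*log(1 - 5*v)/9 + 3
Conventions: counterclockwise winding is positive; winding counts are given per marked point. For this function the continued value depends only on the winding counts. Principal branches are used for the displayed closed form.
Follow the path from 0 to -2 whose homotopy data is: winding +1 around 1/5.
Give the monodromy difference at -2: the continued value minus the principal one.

The rational part is single-valued and drops out of the difference; each branch term changes only by its own monodromy.
(14/9)*log(1 - v/(1/5)): each positive loop around 1/5 adds 2*pi*i to the log, so winding +1 contributes (14/9)*(1)*2*pi*i = (28/9)*pi*i.
Summing the contributions at v = -2 gives (28/9)*pi*i.

Continued minus principal equals (28/9)*pi*i.


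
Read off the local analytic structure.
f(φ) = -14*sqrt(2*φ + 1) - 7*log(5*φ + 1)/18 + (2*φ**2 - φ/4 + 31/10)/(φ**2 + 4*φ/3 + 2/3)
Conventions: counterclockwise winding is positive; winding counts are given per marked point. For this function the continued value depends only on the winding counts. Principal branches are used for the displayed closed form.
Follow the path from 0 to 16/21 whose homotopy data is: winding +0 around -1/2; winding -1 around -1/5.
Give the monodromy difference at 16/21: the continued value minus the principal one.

Continued minus principal equals (7/9)*pi*i.

The rational part is single-valued and drops out of the difference; each branch term changes only by its own monodromy.
(-7/18)*log(1 - φ/(-1/5)): each positive loop around -1/5 adds 2*pi*i to the log, so winding -1 contributes (-7/18)*(-1)*2*pi*i = (7/9)*pi*i.
(-14)*sqrt(1 - φ/(-1/2)): winding +0 is even, the square root returns to the same sheet, contribution 0.
Summing the contributions at φ = 16/21 gives (7/9)*pi*i.


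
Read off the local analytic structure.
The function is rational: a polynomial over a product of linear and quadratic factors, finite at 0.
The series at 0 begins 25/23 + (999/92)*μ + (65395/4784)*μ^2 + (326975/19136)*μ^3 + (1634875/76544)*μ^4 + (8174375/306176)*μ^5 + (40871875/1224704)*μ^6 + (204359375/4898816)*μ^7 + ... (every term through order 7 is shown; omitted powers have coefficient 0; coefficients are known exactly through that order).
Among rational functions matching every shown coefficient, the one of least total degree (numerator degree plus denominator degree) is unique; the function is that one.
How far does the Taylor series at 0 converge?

The radius of convergence is 4/5.

No rational of total degree below 3 reproduces all 8 coefficients; solving the [2/1] Pade equations on them gives f(μ) = (-μ**2/13 - 38*μ/5 - 20/23)/(μ - 4/5), whose expansion matches every shown term.
Denominator factor (μ - 4/5): pole of order 1 at 4/5, modulus 4/5.
The radius of convergence is the smallest modulus among the singular points: 4/5.


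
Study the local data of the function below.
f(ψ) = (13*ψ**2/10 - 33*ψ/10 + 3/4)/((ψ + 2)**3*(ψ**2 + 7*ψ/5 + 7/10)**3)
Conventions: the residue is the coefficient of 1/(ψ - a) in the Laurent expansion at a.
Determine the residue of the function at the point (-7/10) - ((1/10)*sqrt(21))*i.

The factor ψ**2 + 7*ψ/5 + 7/10 splits as (ψ - a)(ψ - a') with a = (-7/10) - ((1/10)*sqrt(21))*i, a' = (-7/10) + ((1/10)*sqrt(21))*i. At the order-3 pole a set g(ψ) = (ψ - a)^3*f(ψ) = [(13*ψ**2/10 - 33*ψ/10 + 3/4)/(ψ + 2)**3] / (ψ - a')^3.
Order-3 pole: residue = g''(a)/2; g''((-7/10) - ((1/10)*sqrt(21))*i) = (-31621600/2476099) + ((83515407100/7643717613)*sqrt(21))*i, so the residue is (-15810800/2476099) + ((41757703550/7643717613)*sqrt(21))*i.

The residue is (-15810800/2476099) + ((41757703550/7643717613)*sqrt(21))*i.


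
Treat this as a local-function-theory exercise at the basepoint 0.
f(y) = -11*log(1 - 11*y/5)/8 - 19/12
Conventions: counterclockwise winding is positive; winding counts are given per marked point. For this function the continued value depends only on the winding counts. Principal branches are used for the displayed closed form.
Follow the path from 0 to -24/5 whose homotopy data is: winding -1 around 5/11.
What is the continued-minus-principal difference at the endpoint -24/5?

The rational part is single-valued and drops out of the difference; each branch term changes only by its own monodromy.
(-11/8)*log(1 - y/(5/11)): each positive loop around 5/11 adds 2*pi*i to the log, so winding -1 contributes (-11/8)*(-1)*2*pi*i = (11/4)*pi*i.
Summing the contributions at y = -24/5 gives (11/4)*pi*i.

Continued minus principal equals (11/4)*pi*i.


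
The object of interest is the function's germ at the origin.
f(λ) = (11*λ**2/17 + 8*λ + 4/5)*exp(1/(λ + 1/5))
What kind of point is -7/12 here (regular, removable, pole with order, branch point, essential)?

The point is a regular point.

There is no denominator, hence no pole anywhere.
The essential point of exp(1/(λ - (-1/5))) is -1/5, not -7/12.
So the germ continues analytically to -7/12.


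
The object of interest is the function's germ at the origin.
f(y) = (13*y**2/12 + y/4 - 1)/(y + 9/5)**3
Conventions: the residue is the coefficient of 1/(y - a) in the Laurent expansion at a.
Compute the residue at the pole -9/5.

At the order-3 pole -9/5 set g(y) = (y - (-9/5))^3*f(y) = 13*y**2/12 + y/4 - 1.
Order-3 pole: residue = g''(a)/2; g''(-9/5) = 13/6, so the residue is 13/12.

The residue is 13/12.


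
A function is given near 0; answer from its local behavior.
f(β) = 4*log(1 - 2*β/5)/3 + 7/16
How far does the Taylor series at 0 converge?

The radius of convergence is 5/2.

Branch term (4/3)*log(1 - β/(5/2)): its argument vanishes at β = 5/2, a logarithmic branch point, modulus 5/2.
The radius of convergence is the smallest modulus among the singular points: 5/2.


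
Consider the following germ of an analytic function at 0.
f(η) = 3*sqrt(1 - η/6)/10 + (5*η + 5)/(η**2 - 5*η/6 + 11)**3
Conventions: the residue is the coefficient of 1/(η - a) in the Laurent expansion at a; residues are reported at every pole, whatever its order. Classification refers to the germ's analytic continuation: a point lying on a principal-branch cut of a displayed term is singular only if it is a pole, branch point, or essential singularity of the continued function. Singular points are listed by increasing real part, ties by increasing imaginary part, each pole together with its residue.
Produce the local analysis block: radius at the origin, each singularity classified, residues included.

Denominator factor (η**2 - 5*η/6 + 11)^3: discriminant -1559/36, complex-conjugate roots (5/12) + ((1/12)*sqrt(1559))*i and (5/12) - ((1/12)*sqrt(1559))*i; poles of order 3, moduli sqrt(11) and sqrt(11).
Branch term (3/10)*sqrt(1 - η/(6)): its argument vanishes at η = 6, a square-root branch point, modulus 6.
The radius of convergence is the smallest modulus among the singular points: sqrt(11).
The branch term is analytic at (5/12) - ((1/12)*sqrt(1559))*i and contributes nothing to the residue; only the rational part matters.
The factor η**2 - 5*η/6 + 11 splits as (η - a)(η - a') with a = (5/12) - ((1/12)*sqrt(1559))*i, a' = (5/12) + ((1/12)*sqrt(1559))*i. At the order-3 pole a set g(η) = (η - a)^3*(rational part) = [5*η + 5] / (η - a')^3.
Order-3 pole: residue = g''(a)/2; g''((5/12) - ((1/12)*sqrt(1559))*i) = ((660960/3789119879)*sqrt(1559))*i, so the residue is ((330480/3789119879)*sqrt(1559))*i.
The branch term is analytic at (5/12) + ((1/12)*sqrt(1559))*i and contributes nothing to the residue; only the rational part matters.
The factor η**2 - 5*η/6 + 11 splits as (η - a)(η - a') with a = (5/12) + ((1/12)*sqrt(1559))*i, a' = (5/12) - ((1/12)*sqrt(1559))*i. At the order-3 pole a set g(η) = (η - a)^3*(rational part) = [5*η + 5] / (η - a')^3.
Order-3 pole: residue = g''(a)/2; g''((5/12) + ((1/12)*sqrt(1559))*i) = -((660960/3789119879)*sqrt(1559))*i, so the residue is -((330480/3789119879)*sqrt(1559))*i.
List the singular points by increasing real part (a conjugate pair: the negative imaginary part first).

Radius of convergence at 0: sqrt(11).
At (5/12) - ((1/12)*sqrt(1559))*i: a pole of order 3; residue ((330480/3789119879)*sqrt(1559))*i.
At (5/12) + ((1/12)*sqrt(1559))*i: a pole of order 3; residue -((330480/3789119879)*sqrt(1559))*i.
At 6: an algebraic (square-root) branch point.


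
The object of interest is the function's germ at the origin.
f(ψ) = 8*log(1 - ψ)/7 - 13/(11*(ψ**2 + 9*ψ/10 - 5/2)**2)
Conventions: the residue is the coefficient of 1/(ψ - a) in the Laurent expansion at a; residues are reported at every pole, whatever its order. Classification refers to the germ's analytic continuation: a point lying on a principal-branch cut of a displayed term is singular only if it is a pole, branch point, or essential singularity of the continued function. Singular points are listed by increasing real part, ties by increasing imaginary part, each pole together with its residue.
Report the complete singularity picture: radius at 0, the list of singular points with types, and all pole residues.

Denominator factor (ψ**2 + 9*ψ/10 - 5/2)^2: discriminant 1081/100, real irrational roots -9/20 + (1/20)*sqrt(1081) and -9/20 - (1/20)*sqrt(1081); poles of order 2, moduli -9/20 + (1/20)*sqrt(1081) and 9/20 + (1/20)*sqrt(1081).
Branch term (8/7)*log(1 - ψ/(1)): its argument vanishes at ψ = 1, a logarithmic branch point, modulus 1.
The radius of convergence is the smallest modulus among the singular points: 1.
The branch term is analytic at -9/20 - (1/20)*sqrt(1081) and contributes nothing to the residue; only the rational part matters.
The factor ψ**2 + 9*ψ/10 - 5/2 splits as (ψ - a)(ψ - a') with a = -9/20 - (1/20)*sqrt(1081), a' = -9/20 + (1/20)*sqrt(1081). At the order-2 pole a set g(ψ) = (ψ - a)^2*(rational part) = [-13/11] / (ψ - a')^2.
Order-2 pole: residue = g'(a); g'(-9/20 - (1/20)*sqrt(1081)) = -(26000/12854171)*sqrt(1081), so the residue is -(26000/12854171)*sqrt(1081).
The branch term is analytic at -9/20 + (1/20)*sqrt(1081) and contributes nothing to the residue; only the rational part matters.
The factor ψ**2 + 9*ψ/10 - 5/2 splits as (ψ - a)(ψ - a') with a = -9/20 + (1/20)*sqrt(1081), a' = -9/20 - (1/20)*sqrt(1081). At the order-2 pole a set g(ψ) = (ψ - a)^2*(rational part) = [-13/11] / (ψ - a')^2.
Order-2 pole: residue = g'(a); g'(-9/20 + (1/20)*sqrt(1081)) = (26000/12854171)*sqrt(1081), so the residue is (26000/12854171)*sqrt(1081).
List the singular points by increasing real part (a conjugate pair: the negative imaginary part first).

Radius of convergence at 0: 1.
At -9/20 - (1/20)*sqrt(1081): a pole of order 2; residue -(26000/12854171)*sqrt(1081).
At 1: a logarithmic branch point.
At -9/20 + (1/20)*sqrt(1081): a pole of order 2; residue (26000/12854171)*sqrt(1081).


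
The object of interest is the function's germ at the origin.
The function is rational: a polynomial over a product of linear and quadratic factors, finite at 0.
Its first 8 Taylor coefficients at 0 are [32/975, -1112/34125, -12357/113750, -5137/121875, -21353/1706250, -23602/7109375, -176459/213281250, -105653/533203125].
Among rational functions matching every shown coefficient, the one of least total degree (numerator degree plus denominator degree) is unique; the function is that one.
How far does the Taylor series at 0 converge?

No rational of total degree below 4 reproduces all 8 coefficients; solving the [2/2] Pade equations on them gives f(r) = (-33*r**2/14 - 8*r/7 + 32/39)/(r - 5)**2, whose expansion matches every shown term.
Denominator factor (r - 5)^2: pole of order 2 at 5, modulus 5.
The radius of convergence is the smallest modulus among the singular points: 5.

The radius of convergence is 5.


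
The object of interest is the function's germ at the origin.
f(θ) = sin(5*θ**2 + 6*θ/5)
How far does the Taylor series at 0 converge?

The radius of convergence is infinite.

The factor sin(5*θ**2 + 6*θ/5) is entire and contributes no finite singular point.
The polynomial part has no poles.
No finite singular points: the Taylor series at 0 converges everywhere.


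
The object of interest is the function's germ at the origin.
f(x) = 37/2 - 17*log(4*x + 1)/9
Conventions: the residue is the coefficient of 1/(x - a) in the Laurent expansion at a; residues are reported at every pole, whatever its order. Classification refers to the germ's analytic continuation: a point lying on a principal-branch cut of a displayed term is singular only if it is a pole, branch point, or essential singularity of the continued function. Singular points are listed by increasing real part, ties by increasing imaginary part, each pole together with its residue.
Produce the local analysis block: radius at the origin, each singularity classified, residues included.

Radius of convergence at 0: 1/4.
At -1/4: a logarithmic branch point.

Branch term (-17/9)*log(1 - x/(-1/4)): its argument vanishes at x = -1/4, a logarithmic branch point, modulus 1/4.
The radius of convergence is the smallest modulus among the singular points: 1/4.


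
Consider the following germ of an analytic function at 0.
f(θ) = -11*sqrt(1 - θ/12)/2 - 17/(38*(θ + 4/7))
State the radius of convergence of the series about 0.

Denominator factor (θ + 4/7): pole of order 1 at -4/7, modulus 4/7.
Branch term (-11/2)*sqrt(1 - θ/(12)): its argument vanishes at θ = 12, a square-root branch point, modulus 12.
The radius of convergence is the smallest modulus among the singular points: 4/7.

The radius of convergence is 4/7.


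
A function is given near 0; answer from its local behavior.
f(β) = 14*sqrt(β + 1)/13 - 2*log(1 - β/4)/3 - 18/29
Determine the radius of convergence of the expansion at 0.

The radius of convergence is 1.

Branch term (-2/3)*log(1 - β/(4)): its argument vanishes at β = 4, a logarithmic branch point, modulus 4.
Branch term (14/13)*sqrt(1 - β/(-1)): its argument vanishes at β = -1, a square-root branch point, modulus 1.
The radius of convergence is the smallest modulus among the singular points: 1.


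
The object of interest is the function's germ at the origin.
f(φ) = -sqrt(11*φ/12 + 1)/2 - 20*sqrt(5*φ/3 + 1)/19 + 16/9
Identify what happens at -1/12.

There is no denominator, hence no pole anywhere.
Branch term sqrt(1 - φ/(-3/5)): argument at -1/12 is 31/36, nonzero, so -1/12 is not its branch point (a point on a principal cut is still regular for the continued germ).
Branch term sqrt(1 - φ/(-12/11)): argument at -1/12 is 133/144, nonzero, so -1/12 is not its branch point (a point on a principal cut is still regular for the continued germ).
So the germ continues analytically to -1/12.

The point is a regular point.


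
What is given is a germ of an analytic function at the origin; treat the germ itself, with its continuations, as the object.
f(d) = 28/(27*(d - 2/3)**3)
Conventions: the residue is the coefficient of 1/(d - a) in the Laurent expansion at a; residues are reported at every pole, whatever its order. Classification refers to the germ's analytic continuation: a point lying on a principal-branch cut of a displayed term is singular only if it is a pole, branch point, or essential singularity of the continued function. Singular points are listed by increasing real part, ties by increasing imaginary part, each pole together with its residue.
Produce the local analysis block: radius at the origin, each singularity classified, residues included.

Radius of convergence at 0: 2/3.
At 2/3: a pole of order 3; residue 0.

Denominator factor (d - 2/3)^3: pole of order 3 at 2/3, modulus 2/3.
The radius of convergence is the smallest modulus among the singular points: 2/3.
At the order-3 pole 2/3 set g(d) = (d - (2/3))^3*f(d) = 28/27.
Order-3 pole: residue = g''(a)/2; g''(2/3) = 0, so the residue is 0.


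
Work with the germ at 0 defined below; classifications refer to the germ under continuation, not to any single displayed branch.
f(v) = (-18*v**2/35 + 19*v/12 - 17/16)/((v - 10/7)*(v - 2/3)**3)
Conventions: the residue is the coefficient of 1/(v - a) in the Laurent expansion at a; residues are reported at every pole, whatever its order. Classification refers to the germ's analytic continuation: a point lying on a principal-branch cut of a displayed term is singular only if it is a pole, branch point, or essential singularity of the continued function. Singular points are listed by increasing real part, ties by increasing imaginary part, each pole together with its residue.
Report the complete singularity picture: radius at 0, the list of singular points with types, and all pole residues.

Radius of convergence at 0: 2/3.
At 2/3: a pole of order 3; residue -22203/65536.
At 10/7: a pole of order 1; residue 22203/65536.

Denominator factor (v - 10/7): pole of order 1 at 10/7, modulus 10/7.
Denominator factor (v - 2/3)^3: pole of order 3 at 2/3, modulus 2/3.
The radius of convergence is the smallest modulus among the singular points: 2/3.
At the order-3 pole 2/3 set g(v) = (v - (2/3))^3*f(v) = (-18*v**2/35 + 19*v/12 - 17/16)/(v - 10/7).
Order-3 pole: residue = g''(a)/2; g''(2/3) = -22203/32768, so the residue is -22203/65536.
At the order-1 pole 10/7 set g(v) = (v - (10/7))*f(v) = (-18*v**2/35 + 19*v/12 - 17/16)/(v - 2/3)**3.
Simple pole: residue = g(a) at a = 10/7, which is 22203/65536.
List the singular points by increasing real part (a conjugate pair: the negative imaginary part first).


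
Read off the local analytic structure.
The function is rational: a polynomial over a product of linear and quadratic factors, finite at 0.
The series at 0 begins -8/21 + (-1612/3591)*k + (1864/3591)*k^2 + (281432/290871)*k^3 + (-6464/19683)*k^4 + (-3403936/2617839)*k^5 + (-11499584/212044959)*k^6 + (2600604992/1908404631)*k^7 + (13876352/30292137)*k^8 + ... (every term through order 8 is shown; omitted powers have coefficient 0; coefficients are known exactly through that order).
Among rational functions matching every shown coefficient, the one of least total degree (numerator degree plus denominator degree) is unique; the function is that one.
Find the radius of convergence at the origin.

The radius of convergence is (1/2)*sqrt(6).

No rational of total degree below 7 reproduces all 9 coefficients; solving the [1/6] Pade equations on them gives f(k) = (-25*k/38 - 9/7)/(k**2 - k/3 + 3/2)**3, whose expansion matches every shown term.
Denominator factor (k**2 - k/3 + 3/2)^3: discriminant -53/9, complex-conjugate roots (1/6) + ((1/6)*sqrt(53))*i and (1/6) - ((1/6)*sqrt(53))*i; poles of order 3, moduli (1/2)*sqrt(6) and (1/2)*sqrt(6).
The radius of convergence is the smallest modulus among the singular points: (1/2)*sqrt(6).


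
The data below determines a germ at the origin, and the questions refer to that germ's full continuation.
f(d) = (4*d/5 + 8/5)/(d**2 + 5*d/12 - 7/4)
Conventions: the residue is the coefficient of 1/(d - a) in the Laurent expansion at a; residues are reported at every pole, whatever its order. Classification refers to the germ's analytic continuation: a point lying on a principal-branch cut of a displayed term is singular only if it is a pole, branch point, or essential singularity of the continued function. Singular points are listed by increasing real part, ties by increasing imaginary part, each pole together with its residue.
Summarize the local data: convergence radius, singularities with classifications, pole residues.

Radius of convergence at 0: -5/24 + (1/24)*sqrt(1033).
At -5/24 - (1/24)*sqrt(1033): a pole of order 1; residue 2/5 - (86/5165)*sqrt(1033).
At -5/24 + (1/24)*sqrt(1033): a pole of order 1; residue 2/5 + (86/5165)*sqrt(1033).

Denominator factor (d**2 + 5*d/12 - 7/4): discriminant 1033/144, real irrational roots -5/24 + (1/24)*sqrt(1033) and -5/24 - (1/24)*sqrt(1033); poles of order 1, moduli -5/24 + (1/24)*sqrt(1033) and 5/24 + (1/24)*sqrt(1033).
The radius of convergence is the smallest modulus among the singular points: -5/24 + (1/24)*sqrt(1033).
The factor d**2 + 5*d/12 - 7/4 splits as (d - a)(d - a') with a = -5/24 - (1/24)*sqrt(1033), a' = -5/24 + (1/24)*sqrt(1033). At the order-1 pole a set g(d) = (d - a)*f(d) = [4*d/5 + 8/5] / (d - a').
Simple pole: residue = g(a) at a = -5/24 - (1/24)*sqrt(1033), which is 2/5 - (86/5165)*sqrt(1033).
The factor d**2 + 5*d/12 - 7/4 splits as (d - a)(d - a') with a = -5/24 + (1/24)*sqrt(1033), a' = -5/24 - (1/24)*sqrt(1033). At the order-1 pole a set g(d) = (d - a)*f(d) = [4*d/5 + 8/5] / (d - a').
Simple pole: residue = g(a) at a = -5/24 + (1/24)*sqrt(1033), which is 2/5 + (86/5165)*sqrt(1033).
List the singular points by increasing real part (a conjugate pair: the negative imaginary part first).


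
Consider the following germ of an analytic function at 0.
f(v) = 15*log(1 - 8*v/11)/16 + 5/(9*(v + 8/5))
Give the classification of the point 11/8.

The point is a logarithmic branch point.

The term (15/16)*log(1 - v/(11/8)) has argument 1 - 11/8/(11/8) = 0 at 11/8: a logarithmic (infinitely-sheeted) branch point; the remaining terms are analytic or single-valued there.


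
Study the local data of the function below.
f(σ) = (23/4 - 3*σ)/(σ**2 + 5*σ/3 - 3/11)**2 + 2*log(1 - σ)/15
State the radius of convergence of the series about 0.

Denominator factor (σ**2 + 5*σ/3 - 3/11)^2: discriminant 383/99, real irrational roots -5/6 + (1/66)*sqrt(4213) and -5/6 - (1/66)*sqrt(4213); poles of order 2, moduli -5/6 + (1/66)*sqrt(4213) and 5/6 + (1/66)*sqrt(4213).
Branch term (2/15)*log(1 - σ/(1)): its argument vanishes at σ = 1, a logarithmic branch point, modulus 1.
The radius of convergence is the smallest modulus among the singular points: -5/6 + (1/66)*sqrt(4213).

The radius of convergence is -5/6 + (1/66)*sqrt(4213).


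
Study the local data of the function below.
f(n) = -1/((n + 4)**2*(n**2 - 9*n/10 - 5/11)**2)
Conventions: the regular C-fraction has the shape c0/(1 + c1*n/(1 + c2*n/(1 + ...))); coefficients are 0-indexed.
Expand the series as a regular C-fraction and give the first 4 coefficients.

The regular C-fraction coefficients are [-121/400, 223/50, -15629/44600, 4126383441/697053400].

Taylor coefficients (expand at 0): a_0 = -121/400, a_1 = 26983/20000, a_2 = -22177727/4000000, a_3 = 62457901/3125000.
c0 = a_0 = -121/400. Peel one level at a time: if S = 1 + c*n/S' with S'(0) = 1, then c is the n-coefficient of S and S' = c*n/(S - 1).
S_1 = c0/f = 1 + (223/50)*n + (15629/10000)*n^2 + ...; c1 = 223/50.
S_2 = c1*n/(S_1 - 1) = 1 + (-15629/44600)*n + (4126383441/1989160000)*n^2 + ...; c2 = -15629/44600.
S_3 = c2*n/(S_2 - 1) = 1 + (4126383441/697053400)*n + ...; c3 = 4126383441/697053400.


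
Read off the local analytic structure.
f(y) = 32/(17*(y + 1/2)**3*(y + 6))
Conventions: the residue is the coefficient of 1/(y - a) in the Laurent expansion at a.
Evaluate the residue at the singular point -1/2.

At the order-3 pole -1/2 set g(y) = (y - (-1/2))^3*f(y) = 32/(17*(y + 6)).
Order-3 pole: residue = g''(a)/2; g''(-1/2) = 512/22627, so the residue is 256/22627.

The residue is 256/22627.


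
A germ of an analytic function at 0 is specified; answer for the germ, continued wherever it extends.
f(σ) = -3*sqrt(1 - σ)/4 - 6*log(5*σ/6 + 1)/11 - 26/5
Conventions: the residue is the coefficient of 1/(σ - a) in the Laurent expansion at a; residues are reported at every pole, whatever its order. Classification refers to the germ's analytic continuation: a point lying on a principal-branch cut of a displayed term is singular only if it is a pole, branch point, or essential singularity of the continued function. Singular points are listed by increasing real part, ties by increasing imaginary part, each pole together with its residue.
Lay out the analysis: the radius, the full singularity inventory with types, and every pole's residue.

Branch term (-3/4)*sqrt(1 - σ/(1)): its argument vanishes at σ = 1, a square-root branch point, modulus 1.
Branch term (-6/11)*log(1 - σ/(-6/5)): its argument vanishes at σ = -6/5, a logarithmic branch point, modulus 6/5.
The radius of convergence is the smallest modulus among the singular points: 1.
List the singular points by increasing real part (a conjugate pair: the negative imaginary part first).

Radius of convergence at 0: 1.
At -6/5: a logarithmic branch point.
At 1: an algebraic (square-root) branch point.


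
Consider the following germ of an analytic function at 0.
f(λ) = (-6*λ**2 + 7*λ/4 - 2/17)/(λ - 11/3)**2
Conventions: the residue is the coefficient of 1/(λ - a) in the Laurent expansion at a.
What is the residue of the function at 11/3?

At the order-2 pole 11/3 set g(λ) = (λ - (11/3))^2*f(λ) = -6*λ**2 + 7*λ/4 - 2/17.
Order-2 pole: residue = g'(a); g'(11/3) = -169/4, so the residue is -169/4.

The residue is -169/4.


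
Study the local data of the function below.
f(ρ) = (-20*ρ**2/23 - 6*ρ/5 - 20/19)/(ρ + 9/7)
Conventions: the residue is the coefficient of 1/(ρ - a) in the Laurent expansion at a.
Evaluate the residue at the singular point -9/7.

The residue is -101414/107065.

At the order-1 pole -9/7 set g(ρ) = (ρ - (-9/7))*f(ρ) = -20*ρ**2/23 - 6*ρ/5 - 20/19.
Simple pole: residue = g(a) at a = -9/7, which is -101414/107065.


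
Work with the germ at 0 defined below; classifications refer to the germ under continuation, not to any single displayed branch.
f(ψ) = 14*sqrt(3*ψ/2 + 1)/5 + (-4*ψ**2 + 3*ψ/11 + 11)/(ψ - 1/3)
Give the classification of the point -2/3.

The term (14/5)*sqrt(1 - ψ/(-2/3)) has argument 1 - -2/3/(-2/3) = 0 at -2/3: a square-root (algebraic, two-sheeted) branch point; the remaining terms are analytic or single-valued there.

The point is an algebraic (square-root) branch point.


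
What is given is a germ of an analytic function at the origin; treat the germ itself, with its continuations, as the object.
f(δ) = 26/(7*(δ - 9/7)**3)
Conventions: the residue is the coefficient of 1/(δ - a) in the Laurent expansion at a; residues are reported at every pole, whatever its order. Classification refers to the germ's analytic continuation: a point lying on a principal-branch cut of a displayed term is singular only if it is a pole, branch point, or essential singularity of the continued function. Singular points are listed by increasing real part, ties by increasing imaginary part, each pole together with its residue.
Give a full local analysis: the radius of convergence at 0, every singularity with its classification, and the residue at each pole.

Denominator factor (δ - 9/7)^3: pole of order 3 at 9/7, modulus 9/7.
The radius of convergence is the smallest modulus among the singular points: 9/7.
At the order-3 pole 9/7 set g(δ) = (δ - (9/7))^3*f(δ) = 26/7.
Order-3 pole: residue = g''(a)/2; g''(9/7) = 0, so the residue is 0.

Radius of convergence at 0: 9/7.
At 9/7: a pole of order 3; residue 0.


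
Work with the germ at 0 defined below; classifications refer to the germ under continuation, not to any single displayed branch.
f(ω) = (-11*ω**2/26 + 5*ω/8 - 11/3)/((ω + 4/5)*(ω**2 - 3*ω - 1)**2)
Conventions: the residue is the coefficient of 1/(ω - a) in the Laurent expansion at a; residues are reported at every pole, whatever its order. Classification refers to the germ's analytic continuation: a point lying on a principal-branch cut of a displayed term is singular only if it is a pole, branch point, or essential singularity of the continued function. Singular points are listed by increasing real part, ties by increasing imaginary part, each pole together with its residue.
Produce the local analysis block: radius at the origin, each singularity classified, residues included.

Radius of convergence at 0: -3/2 + (1/2)*sqrt(13).
At -4/5: a pole of order 1; residue -12725/11934.
At 3/2 - (1/2)*sqrt(13): a pole of order 2; residue 12725/23868 + (268915/2016846)*sqrt(13).
At 3/2 + (1/2)*sqrt(13): a pole of order 2; residue 12725/23868 - (268915/2016846)*sqrt(13).

Denominator factor (ω**2 - 3*ω - 1)^2: discriminant 13, real irrational roots 3/2 + (1/2)*sqrt(13) and 3/2 - (1/2)*sqrt(13); poles of order 2, moduli 3/2 + (1/2)*sqrt(13) and -3/2 + (1/2)*sqrt(13).
Denominator factor (ω + 4/5): pole of order 1 at -4/5, modulus 4/5.
The radius of convergence is the smallest modulus among the singular points: -3/2 + (1/2)*sqrt(13).
At the order-1 pole -4/5 set g(ω) = (ω - (-4/5))*f(ω) = (-11*ω**2/26 + 5*ω/8 - 11/3)/(ω**2 - 3*ω - 1)**2.
Simple pole: residue = g(a) at a = -4/5, which is -12725/11934.
The factor ω**2 - 3*ω - 1 splits as (ω - a)(ω - a') with a = 3/2 - (1/2)*sqrt(13), a' = 3/2 + (1/2)*sqrt(13). At the order-2 pole a set g(ω) = (ω - a)^2*f(ω) = [(-11*ω**2/26 + 5*ω/8 - 11/3)/(ω + 4/5)] / (ω - a')^2.
Order-2 pole: residue = g'(a); g'(3/2 - (1/2)*sqrt(13)) = 12725/23868 + (268915/2016846)*sqrt(13), so the residue is 12725/23868 + (268915/2016846)*sqrt(13).
The factor ω**2 - 3*ω - 1 splits as (ω - a)(ω - a') with a = 3/2 + (1/2)*sqrt(13), a' = 3/2 - (1/2)*sqrt(13). At the order-2 pole a set g(ω) = (ω - a)^2*f(ω) = [(-11*ω**2/26 + 5*ω/8 - 11/3)/(ω + 4/5)] / (ω - a')^2.
Order-2 pole: residue = g'(a); g'(3/2 + (1/2)*sqrt(13)) = 12725/23868 - (268915/2016846)*sqrt(13), so the residue is 12725/23868 - (268915/2016846)*sqrt(13).
List the singular points by increasing real part (a conjugate pair: the negative imaginary part first).


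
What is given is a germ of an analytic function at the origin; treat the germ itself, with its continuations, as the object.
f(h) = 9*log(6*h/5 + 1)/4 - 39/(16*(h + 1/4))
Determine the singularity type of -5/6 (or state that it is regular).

The point is a logarithmic branch point.

The term (9/4)*log(1 - h/(-5/6)) has argument 1 - -5/6/(-5/6) = 0 at -5/6: a logarithmic (infinitely-sheeted) branch point; the remaining terms are analytic or single-valued there.


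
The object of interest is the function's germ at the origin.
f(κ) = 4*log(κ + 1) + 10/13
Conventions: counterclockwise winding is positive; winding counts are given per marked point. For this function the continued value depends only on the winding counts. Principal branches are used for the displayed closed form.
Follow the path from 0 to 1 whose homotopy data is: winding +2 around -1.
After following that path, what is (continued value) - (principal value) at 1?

Continued minus principal equals (16)*pi*i.

The rational part is single-valued and drops out of the difference; each branch term changes only by its own monodromy.
(4)*log(1 - κ/(-1)): each positive loop around -1 adds 2*pi*i to the log, so winding +2 contributes (4)*(2)*2*pi*i = (16)*pi*i.
Summing the contributions at κ = 1 gives (16)*pi*i.


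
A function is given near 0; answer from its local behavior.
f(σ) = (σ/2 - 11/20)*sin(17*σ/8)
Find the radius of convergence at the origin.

The factor sin(17*σ/8) is entire and contributes no finite singular point.
The polynomial part has no poles.
No finite singular points: the Taylor series at 0 converges everywhere.

The radius of convergence is infinite.


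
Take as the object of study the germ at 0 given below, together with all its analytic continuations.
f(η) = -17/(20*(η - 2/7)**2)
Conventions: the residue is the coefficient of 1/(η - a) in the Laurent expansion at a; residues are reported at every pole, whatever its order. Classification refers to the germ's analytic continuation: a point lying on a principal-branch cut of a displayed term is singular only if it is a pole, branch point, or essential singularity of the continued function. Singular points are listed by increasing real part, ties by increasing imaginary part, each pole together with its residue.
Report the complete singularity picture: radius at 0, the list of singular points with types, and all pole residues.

Denominator factor (η - 2/7)^2: pole of order 2 at 2/7, modulus 2/7.
The radius of convergence is the smallest modulus among the singular points: 2/7.
At the order-2 pole 2/7 set g(η) = (η - (2/7))^2*f(η) = -17/20.
Order-2 pole: residue = g'(a); g'(2/7) = 0, so the residue is 0.

Radius of convergence at 0: 2/7.
At 2/7: a pole of order 2; residue 0.


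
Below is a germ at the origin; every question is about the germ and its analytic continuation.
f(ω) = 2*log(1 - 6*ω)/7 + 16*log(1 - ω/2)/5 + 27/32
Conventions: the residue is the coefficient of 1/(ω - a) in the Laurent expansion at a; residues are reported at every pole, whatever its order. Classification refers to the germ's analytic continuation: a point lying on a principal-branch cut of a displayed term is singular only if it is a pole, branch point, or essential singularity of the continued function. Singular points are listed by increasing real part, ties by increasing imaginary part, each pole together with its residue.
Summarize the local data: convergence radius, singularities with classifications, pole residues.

Branch term (16/5)*log(1 - ω/(2)): its argument vanishes at ω = 2, a logarithmic branch point, modulus 2.
Branch term (2/7)*log(1 - ω/(1/6)): its argument vanishes at ω = 1/6, a logarithmic branch point, modulus 1/6.
The radius of convergence is the smallest modulus among the singular points: 1/6.
List the singular points by increasing real part (a conjugate pair: the negative imaginary part first).

Radius of convergence at 0: 1/6.
At 1/6: a logarithmic branch point.
At 2: a logarithmic branch point.
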